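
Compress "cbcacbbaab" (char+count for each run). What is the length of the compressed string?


Input: cbcacbbaab
Runs:
  'c' x 1 => "c1"
  'b' x 1 => "b1"
  'c' x 1 => "c1"
  'a' x 1 => "a1"
  'c' x 1 => "c1"
  'b' x 2 => "b2"
  'a' x 2 => "a2"
  'b' x 1 => "b1"
Compressed: "c1b1c1a1c1b2a2b1"
Compressed length: 16

16


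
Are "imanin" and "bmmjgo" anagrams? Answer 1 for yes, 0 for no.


Strings: "imanin", "bmmjgo"
Sorted first:  aiimnn
Sorted second: bgjmmo
Differ at position 0: 'a' vs 'b' => not anagrams

0


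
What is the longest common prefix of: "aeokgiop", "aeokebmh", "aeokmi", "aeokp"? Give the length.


Words: aeokgiop, aeokebmh, aeokmi, aeokp
  Position 0: all 'a' => match
  Position 1: all 'e' => match
  Position 2: all 'o' => match
  Position 3: all 'k' => match
  Position 4: ('g', 'e', 'm', 'p') => mismatch, stop
LCP = "aeok" (length 4)

4


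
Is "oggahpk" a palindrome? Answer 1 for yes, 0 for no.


Input: oggahpk
Reversed: kphaggo
  Compare pos 0 ('o') with pos 6 ('k'): MISMATCH
  Compare pos 1 ('g') with pos 5 ('p'): MISMATCH
  Compare pos 2 ('g') with pos 4 ('h'): MISMATCH
Result: not a palindrome

0


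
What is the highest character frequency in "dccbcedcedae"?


Input: dccbcedcedae
Character counts:
  'a': 1
  'b': 1
  'c': 4
  'd': 3
  'e': 3
Maximum frequency: 4

4


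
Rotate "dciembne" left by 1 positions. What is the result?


Input: "dciembne", rotate left by 1
First 1 characters: "d"
Remaining characters: "ciembne"
Concatenate remaining + first: "ciembne" + "d" = "ciembned"

ciembned


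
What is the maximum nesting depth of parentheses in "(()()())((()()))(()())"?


Input: "(()()())((()()))(()())"
Tracking depth:
  Position 0 '(': depth becomes 1
  Position 1 '(': depth becomes 2
  Position 2 ')': depth becomes 1
  Position 3 '(': depth becomes 2
  Position 4 ')': depth becomes 1
  Position 5 '(': depth becomes 2
  Position 6 ')': depth becomes 1
  Position 7 ')': depth becomes 0
  Position 8 '(': depth becomes 1
  Position 9 '(': depth becomes 2
  Position 10 '(': depth becomes 3
  Position 11 ')': depth becomes 2
  Position 12 '(': depth becomes 3
  Position 13 ')': depth becomes 2
  Position 14 ')': depth becomes 1
  Position 15 ')': depth becomes 0
  Position 16 '(': depth becomes 1
  Position 17 '(': depth becomes 2
  Position 18 ')': depth becomes 1
  Position 19 '(': depth becomes 2
  Position 20 ')': depth becomes 1
  Position 21 ')': depth becomes 0
Maximum depth reached: 3

3


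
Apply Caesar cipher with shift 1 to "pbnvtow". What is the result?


Caesar cipher: shift "pbnvtow" by 1
  'p' (pos 15) + 1 = pos 16 = 'q'
  'b' (pos 1) + 1 = pos 2 = 'c'
  'n' (pos 13) + 1 = pos 14 = 'o'
  'v' (pos 21) + 1 = pos 22 = 'w'
  't' (pos 19) + 1 = pos 20 = 'u'
  'o' (pos 14) + 1 = pos 15 = 'p'
  'w' (pos 22) + 1 = pos 23 = 'x'
Result: qcowupx

qcowupx


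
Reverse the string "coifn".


Input: coifn
Reading characters right to left:
  Position 4: 'n'
  Position 3: 'f'
  Position 2: 'i'
  Position 1: 'o'
  Position 0: 'c'
Reversed: nfioc

nfioc


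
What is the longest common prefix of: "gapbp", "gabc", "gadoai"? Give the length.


Words: gapbp, gabc, gadoai
  Position 0: all 'g' => match
  Position 1: all 'a' => match
  Position 2: ('p', 'b', 'd') => mismatch, stop
LCP = "ga" (length 2)

2


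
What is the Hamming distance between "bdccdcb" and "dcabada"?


Comparing "bdccdcb" and "dcabada" position by position:
  Position 0: 'b' vs 'd' => differ
  Position 1: 'd' vs 'c' => differ
  Position 2: 'c' vs 'a' => differ
  Position 3: 'c' vs 'b' => differ
  Position 4: 'd' vs 'a' => differ
  Position 5: 'c' vs 'd' => differ
  Position 6: 'b' vs 'a' => differ
Total differences (Hamming distance): 7

7


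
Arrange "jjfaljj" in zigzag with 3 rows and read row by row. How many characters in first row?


Zigzag "jjfaljj" into 3 rows:
Placing characters:
  'j' => row 0
  'j' => row 1
  'f' => row 2
  'a' => row 1
  'l' => row 0
  'j' => row 1
  'j' => row 2
Rows:
  Row 0: "jl"
  Row 1: "jaj"
  Row 2: "fj"
First row length: 2

2


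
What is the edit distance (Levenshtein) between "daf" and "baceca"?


Computing edit distance: "daf" -> "baceca"
DP table:
           b    a    c    e    c    a
      0    1    2    3    4    5    6
  d   1    1    2    3    4    5    6
  a   2    2    1    2    3    4    5
  f   3    3    2    2    3    4    5
Edit distance = dp[3][6] = 5

5


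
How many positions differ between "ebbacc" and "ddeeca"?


Comparing "ebbacc" and "ddeeca" position by position:
  Position 0: 'e' vs 'd' => DIFFER
  Position 1: 'b' vs 'd' => DIFFER
  Position 2: 'b' vs 'e' => DIFFER
  Position 3: 'a' vs 'e' => DIFFER
  Position 4: 'c' vs 'c' => same
  Position 5: 'c' vs 'a' => DIFFER
Positions that differ: 5

5


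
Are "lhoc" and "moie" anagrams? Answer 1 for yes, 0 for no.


Strings: "lhoc", "moie"
Sorted first:  chlo
Sorted second: eimo
Differ at position 0: 'c' vs 'e' => not anagrams

0


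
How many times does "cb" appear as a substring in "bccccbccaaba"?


Searching for "cb" in "bccccbccaaba"
Scanning each position:
  Position 0: "bc" => no
  Position 1: "cc" => no
  Position 2: "cc" => no
  Position 3: "cc" => no
  Position 4: "cb" => MATCH
  Position 5: "bc" => no
  Position 6: "cc" => no
  Position 7: "ca" => no
  Position 8: "aa" => no
  Position 9: "ab" => no
  Position 10: "ba" => no
Total occurrences: 1

1


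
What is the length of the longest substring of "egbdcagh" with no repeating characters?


Input: "egbdcagh"
Sliding window (track last position of each char):
  Position 0 ('e'): window [0,0] length 1 -- new best
  Position 1 ('g'): window [0,1] length 2 -- new best
  Position 2 ('b'): window [0,2] length 3 -- new best
  Position 3 ('d'): window [0,3] length 4 -- new best
  Position 4 ('c'): window [0,4] length 5 -- new best
  Position 5 ('a'): window [0,5] length 6 -- new best
  Position 6 ('g'): repeat (last at 1), move window start to 2
  Position 6 ('g'): window [2,6] length 5
  Position 7 ('h'): window [2,7] length 6
Longest substring with no repeats: "egbdca" with length 6

6


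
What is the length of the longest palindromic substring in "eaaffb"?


Input: "eaaffb"
Checking substrings for palindromes:
  [1:3] "aa" (len 2) => palindrome
  [3:5] "ff" (len 2) => palindrome
Longest palindromic substring: "aa" with length 2

2


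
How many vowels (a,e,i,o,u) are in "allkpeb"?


Input: allkpeb
Checking each character:
  'a' at position 0: vowel (running total: 1)
  'l' at position 1: consonant
  'l' at position 2: consonant
  'k' at position 3: consonant
  'p' at position 4: consonant
  'e' at position 5: vowel (running total: 2)
  'b' at position 6: consonant
Total vowels: 2

2


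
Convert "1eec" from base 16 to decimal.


Input: "1eec" in base 16
Positional expansion:
  Digit '1' (value 1) x 16^3 = 4096
  Digit 'e' (value 14) x 16^2 = 3584
  Digit 'e' (value 14) x 16^1 = 224
  Digit 'c' (value 12) x 16^0 = 12
Sum = 7916

7916


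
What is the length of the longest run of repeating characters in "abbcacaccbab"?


Input: "abbcacaccbab"
Scanning for longest run:
  Position 1 ('b'): new char, reset run to 1
  Position 2 ('b'): continues run of 'b', length=2
  Position 3 ('c'): new char, reset run to 1
  Position 4 ('a'): new char, reset run to 1
  Position 5 ('c'): new char, reset run to 1
  Position 6 ('a'): new char, reset run to 1
  Position 7 ('c'): new char, reset run to 1
  Position 8 ('c'): continues run of 'c', length=2
  Position 9 ('b'): new char, reset run to 1
  Position 10 ('a'): new char, reset run to 1
  Position 11 ('b'): new char, reset run to 1
Longest run: 'b' with length 2

2


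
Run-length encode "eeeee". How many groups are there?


Input: eeeee
Scanning for consecutive runs:
  Group 1: 'e' x 5 (positions 0-4)
Total groups: 1

1


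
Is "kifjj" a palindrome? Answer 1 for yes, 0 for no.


Input: kifjj
Reversed: jjfik
  Compare pos 0 ('k') with pos 4 ('j'): MISMATCH
  Compare pos 1 ('i') with pos 3 ('j'): MISMATCH
Result: not a palindrome

0


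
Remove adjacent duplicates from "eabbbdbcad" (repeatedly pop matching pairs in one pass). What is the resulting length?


Input: eabbbdbcad
Stack-based adjacent duplicate removal:
  Read 'e': push. Stack: e
  Read 'a': push. Stack: ea
  Read 'b': push. Stack: eab
  Read 'b': matches stack top 'b' => pop. Stack: ea
  Read 'b': push. Stack: eab
  Read 'd': push. Stack: eabd
  Read 'b': push. Stack: eabdb
  Read 'c': push. Stack: eabdbc
  Read 'a': push. Stack: eabdbca
  Read 'd': push. Stack: eabdbcad
Final stack: "eabdbcad" (length 8)

8


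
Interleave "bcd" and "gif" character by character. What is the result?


Interleaving "bcd" and "gif":
  Position 0: 'b' from first, 'g' from second => "bg"
  Position 1: 'c' from first, 'i' from second => "ci"
  Position 2: 'd' from first, 'f' from second => "df"
Result: bgcidf

bgcidf


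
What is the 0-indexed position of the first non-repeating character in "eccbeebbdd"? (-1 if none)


Input: eccbeebbdd
Character frequencies:
  'b': 3
  'c': 2
  'd': 2
  'e': 3
Scanning left to right for freq == 1:
  Position 0 ('e'): freq=3, skip
  Position 1 ('c'): freq=2, skip
  Position 2 ('c'): freq=2, skip
  Position 3 ('b'): freq=3, skip
  Position 4 ('e'): freq=3, skip
  Position 5 ('e'): freq=3, skip
  Position 6 ('b'): freq=3, skip
  Position 7 ('b'): freq=3, skip
  Position 8 ('d'): freq=2, skip
  Position 9 ('d'): freq=2, skip
  No unique character found => answer = -1

-1


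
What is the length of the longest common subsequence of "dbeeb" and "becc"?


LCS of "dbeeb" and "becc"
DP table:
           b    e    c    c
      0    0    0    0    0
  d   0    0    0    0    0
  b   0    1    1    1    1
  e   0    1    2    2    2
  e   0    1    2    2    2
  b   0    1    2    2    2
LCS length = dp[5][4] = 2

2


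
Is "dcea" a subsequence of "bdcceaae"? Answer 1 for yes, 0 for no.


Check if "dcea" is a subsequence of "bdcceaae"
Greedy scan:
  Position 0 ('b'): no match needed
  Position 1 ('d'): matches sub[0] = 'd'
  Position 2 ('c'): matches sub[1] = 'c'
  Position 3 ('c'): no match needed
  Position 4 ('e'): matches sub[2] = 'e'
  Position 5 ('a'): matches sub[3] = 'a'
  Position 6 ('a'): no match needed
  Position 7 ('e'): no match needed
All 4 characters matched => is a subsequence

1


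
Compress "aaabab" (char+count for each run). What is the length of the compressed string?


Input: aaabab
Runs:
  'a' x 3 => "a3"
  'b' x 1 => "b1"
  'a' x 1 => "a1"
  'b' x 1 => "b1"
Compressed: "a3b1a1b1"
Compressed length: 8

8


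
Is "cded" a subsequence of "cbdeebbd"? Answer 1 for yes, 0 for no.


Check if "cded" is a subsequence of "cbdeebbd"
Greedy scan:
  Position 0 ('c'): matches sub[0] = 'c'
  Position 1 ('b'): no match needed
  Position 2 ('d'): matches sub[1] = 'd'
  Position 3 ('e'): matches sub[2] = 'e'
  Position 4 ('e'): no match needed
  Position 5 ('b'): no match needed
  Position 6 ('b'): no match needed
  Position 7 ('d'): matches sub[3] = 'd'
All 4 characters matched => is a subsequence

1


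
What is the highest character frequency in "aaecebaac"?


Input: aaecebaac
Character counts:
  'a': 4
  'b': 1
  'c': 2
  'e': 2
Maximum frequency: 4

4


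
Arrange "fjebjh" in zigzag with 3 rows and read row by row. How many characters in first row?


Zigzag "fjebjh" into 3 rows:
Placing characters:
  'f' => row 0
  'j' => row 1
  'e' => row 2
  'b' => row 1
  'j' => row 0
  'h' => row 1
Rows:
  Row 0: "fj"
  Row 1: "jbh"
  Row 2: "e"
First row length: 2

2


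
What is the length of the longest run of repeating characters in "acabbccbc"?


Input: "acabbccbc"
Scanning for longest run:
  Position 1 ('c'): new char, reset run to 1
  Position 2 ('a'): new char, reset run to 1
  Position 3 ('b'): new char, reset run to 1
  Position 4 ('b'): continues run of 'b', length=2
  Position 5 ('c'): new char, reset run to 1
  Position 6 ('c'): continues run of 'c', length=2
  Position 7 ('b'): new char, reset run to 1
  Position 8 ('c'): new char, reset run to 1
Longest run: 'b' with length 2

2


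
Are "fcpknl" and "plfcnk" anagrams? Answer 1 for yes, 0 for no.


Strings: "fcpknl", "plfcnk"
Sorted first:  cfklnp
Sorted second: cfklnp
Sorted forms match => anagrams

1


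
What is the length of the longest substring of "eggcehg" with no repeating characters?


Input: "eggcehg"
Sliding window (track last position of each char):
  Position 0 ('e'): window [0,0] length 1 -- new best
  Position 1 ('g'): window [0,1] length 2 -- new best
  Position 2 ('g'): repeat (last at 1), move window start to 2
  Position 2 ('g'): window [2,2] length 1
  Position 3 ('c'): window [2,3] length 2
  Position 4 ('e'): window [2,4] length 3 -- new best
  Position 5 ('h'): window [2,5] length 4 -- new best
  Position 6 ('g'): repeat (last at 2), move window start to 3
  Position 6 ('g'): window [3,6] length 4
Longest substring with no repeats: "gceh" with length 4

4


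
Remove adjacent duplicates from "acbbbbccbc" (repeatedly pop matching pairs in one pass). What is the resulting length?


Input: acbbbbccbc
Stack-based adjacent duplicate removal:
  Read 'a': push. Stack: a
  Read 'c': push. Stack: ac
  Read 'b': push. Stack: acb
  Read 'b': matches stack top 'b' => pop. Stack: ac
  Read 'b': push. Stack: acb
  Read 'b': matches stack top 'b' => pop. Stack: ac
  Read 'c': matches stack top 'c' => pop. Stack: a
  Read 'c': push. Stack: ac
  Read 'b': push. Stack: acb
  Read 'c': push. Stack: acbc
Final stack: "acbc" (length 4)

4


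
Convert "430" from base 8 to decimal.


Input: "430" in base 8
Positional expansion:
  Digit '4' (value 4) x 8^2 = 256
  Digit '3' (value 3) x 8^1 = 24
  Digit '0' (value 0) x 8^0 = 0
Sum = 280

280


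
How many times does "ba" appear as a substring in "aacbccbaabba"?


Searching for "ba" in "aacbccbaabba"
Scanning each position:
  Position 0: "aa" => no
  Position 1: "ac" => no
  Position 2: "cb" => no
  Position 3: "bc" => no
  Position 4: "cc" => no
  Position 5: "cb" => no
  Position 6: "ba" => MATCH
  Position 7: "aa" => no
  Position 8: "ab" => no
  Position 9: "bb" => no
  Position 10: "ba" => MATCH
Total occurrences: 2

2


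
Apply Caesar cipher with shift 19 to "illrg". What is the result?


Caesar cipher: shift "illrg" by 19
  'i' (pos 8) + 19 = pos 1 = 'b'
  'l' (pos 11) + 19 = pos 4 = 'e'
  'l' (pos 11) + 19 = pos 4 = 'e'
  'r' (pos 17) + 19 = pos 10 = 'k'
  'g' (pos 6) + 19 = pos 25 = 'z'
Result: beekz

beekz


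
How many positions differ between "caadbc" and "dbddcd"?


Comparing "caadbc" and "dbddcd" position by position:
  Position 0: 'c' vs 'd' => DIFFER
  Position 1: 'a' vs 'b' => DIFFER
  Position 2: 'a' vs 'd' => DIFFER
  Position 3: 'd' vs 'd' => same
  Position 4: 'b' vs 'c' => DIFFER
  Position 5: 'c' vs 'd' => DIFFER
Positions that differ: 5

5


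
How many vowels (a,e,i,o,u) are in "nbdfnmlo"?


Input: nbdfnmlo
Checking each character:
  'n' at position 0: consonant
  'b' at position 1: consonant
  'd' at position 2: consonant
  'f' at position 3: consonant
  'n' at position 4: consonant
  'm' at position 5: consonant
  'l' at position 6: consonant
  'o' at position 7: vowel (running total: 1)
Total vowels: 1

1


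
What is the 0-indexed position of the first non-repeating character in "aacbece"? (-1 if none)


Input: aacbece
Character frequencies:
  'a': 2
  'b': 1
  'c': 2
  'e': 2
Scanning left to right for freq == 1:
  Position 0 ('a'): freq=2, skip
  Position 1 ('a'): freq=2, skip
  Position 2 ('c'): freq=2, skip
  Position 3 ('b'): unique! => answer = 3

3


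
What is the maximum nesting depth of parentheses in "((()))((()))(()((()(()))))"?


Input: "((()))((()))(()((()(()))))"
Tracking depth:
  Position 0 '(': depth becomes 1
  Position 1 '(': depth becomes 2
  Position 2 '(': depth becomes 3
  Position 3 ')': depth becomes 2
  Position 4 ')': depth becomes 1
  Position 5 ')': depth becomes 0
  Position 6 '(': depth becomes 1
  Position 7 '(': depth becomes 2
  Position 8 '(': depth becomes 3
  Position 9 ')': depth becomes 2
  Position 10 ')': depth becomes 1
  Position 11 ')': depth becomes 0
  Position 12 '(': depth becomes 1
  Position 13 '(': depth becomes 2
  Position 14 ')': depth becomes 1
  Position 15 '(': depth becomes 2
  Position 16 '(': depth becomes 3
  Position 17 '(': depth becomes 4
  Position 18 ')': depth becomes 3
  Position 19 '(': depth becomes 4
  Position 20 '(': depth becomes 5
  Position 21 ')': depth becomes 4
  Position 22 ')': depth becomes 3
  Position 23 ')': depth becomes 2
  Position 24 ')': depth becomes 1
  Position 25 ')': depth becomes 0
Maximum depth reached: 5

5


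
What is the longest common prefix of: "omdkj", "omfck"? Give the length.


Words: omdkj, omfck
  Position 0: all 'o' => match
  Position 1: all 'm' => match
  Position 2: ('d', 'f') => mismatch, stop
LCP = "om" (length 2)

2


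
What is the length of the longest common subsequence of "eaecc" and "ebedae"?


LCS of "eaecc" and "ebedae"
DP table:
           e    b    e    d    a    e
      0    0    0    0    0    0    0
  e   0    1    1    1    1    1    1
  a   0    1    1    1    1    2    2
  e   0    1    1    2    2    2    3
  c   0    1    1    2    2    2    3
  c   0    1    1    2    2    2    3
LCS length = dp[5][6] = 3

3


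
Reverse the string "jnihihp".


Input: jnihihp
Reading characters right to left:
  Position 6: 'p'
  Position 5: 'h'
  Position 4: 'i'
  Position 3: 'h'
  Position 2: 'i'
  Position 1: 'n'
  Position 0: 'j'
Reversed: phihinj

phihinj


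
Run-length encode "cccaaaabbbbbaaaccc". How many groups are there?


Input: cccaaaabbbbbaaaccc
Scanning for consecutive runs:
  Group 1: 'c' x 3 (positions 0-2)
  Group 2: 'a' x 4 (positions 3-6)
  Group 3: 'b' x 5 (positions 7-11)
  Group 4: 'a' x 3 (positions 12-14)
  Group 5: 'c' x 3 (positions 15-17)
Total groups: 5

5


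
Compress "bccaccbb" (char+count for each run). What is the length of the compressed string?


Input: bccaccbb
Runs:
  'b' x 1 => "b1"
  'c' x 2 => "c2"
  'a' x 1 => "a1"
  'c' x 2 => "c2"
  'b' x 2 => "b2"
Compressed: "b1c2a1c2b2"
Compressed length: 10

10


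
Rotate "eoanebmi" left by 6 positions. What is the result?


Input: "eoanebmi", rotate left by 6
First 6 characters: "eoaneb"
Remaining characters: "mi"
Concatenate remaining + first: "mi" + "eoaneb" = "mieoaneb"

mieoaneb


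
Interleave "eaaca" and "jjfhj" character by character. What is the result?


Interleaving "eaaca" and "jjfhj":
  Position 0: 'e' from first, 'j' from second => "ej"
  Position 1: 'a' from first, 'j' from second => "aj"
  Position 2: 'a' from first, 'f' from second => "af"
  Position 3: 'c' from first, 'h' from second => "ch"
  Position 4: 'a' from first, 'j' from second => "aj"
Result: ejajafchaj

ejajafchaj


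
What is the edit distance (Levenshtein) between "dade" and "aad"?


Computing edit distance: "dade" -> "aad"
DP table:
           a    a    d
      0    1    2    3
  d   1    1    2    2
  a   2    1    1    2
  d   3    2    2    1
  e   4    3    3    2
Edit distance = dp[4][3] = 2

2


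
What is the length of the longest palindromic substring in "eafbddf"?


Input: "eafbddf"
Checking substrings for palindromes:
  [4:6] "dd" (len 2) => palindrome
Longest palindromic substring: "dd" with length 2

2


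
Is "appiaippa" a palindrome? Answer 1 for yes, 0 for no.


Input: appiaippa
Reversed: appiaippa
  Compare pos 0 ('a') with pos 8 ('a'): match
  Compare pos 1 ('p') with pos 7 ('p'): match
  Compare pos 2 ('p') with pos 6 ('p'): match
  Compare pos 3 ('i') with pos 5 ('i'): match
Result: palindrome

1


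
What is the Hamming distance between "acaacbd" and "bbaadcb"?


Comparing "acaacbd" and "bbaadcb" position by position:
  Position 0: 'a' vs 'b' => differ
  Position 1: 'c' vs 'b' => differ
  Position 2: 'a' vs 'a' => same
  Position 3: 'a' vs 'a' => same
  Position 4: 'c' vs 'd' => differ
  Position 5: 'b' vs 'c' => differ
  Position 6: 'd' vs 'b' => differ
Total differences (Hamming distance): 5

5


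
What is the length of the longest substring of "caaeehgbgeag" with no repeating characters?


Input: "caaeehgbgeag"
Sliding window (track last position of each char):
  Position 0 ('c'): window [0,0] length 1 -- new best
  Position 1 ('a'): window [0,1] length 2 -- new best
  Position 2 ('a'): repeat (last at 1), move window start to 2
  Position 2 ('a'): window [2,2] length 1
  Position 3 ('e'): window [2,3] length 2
  Position 4 ('e'): repeat (last at 3), move window start to 4
  Position 4 ('e'): window [4,4] length 1
  Position 5 ('h'): window [4,5] length 2
  Position 6 ('g'): window [4,6] length 3 -- new best
  Position 7 ('b'): window [4,7] length 4 -- new best
  Position 8 ('g'): repeat (last at 6), move window start to 7
  Position 8 ('g'): window [7,8] length 2
  Position 9 ('e'): window [7,9] length 3
  Position 10 ('a'): window [7,10] length 4
  Position 11 ('g'): repeat (last at 8), move window start to 9
  Position 11 ('g'): window [9,11] length 3
Longest substring with no repeats: "ehgb" with length 4

4


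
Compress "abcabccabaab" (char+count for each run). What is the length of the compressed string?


Input: abcabccabaab
Runs:
  'a' x 1 => "a1"
  'b' x 1 => "b1"
  'c' x 1 => "c1"
  'a' x 1 => "a1"
  'b' x 1 => "b1"
  'c' x 2 => "c2"
  'a' x 1 => "a1"
  'b' x 1 => "b1"
  'a' x 2 => "a2"
  'b' x 1 => "b1"
Compressed: "a1b1c1a1b1c2a1b1a2b1"
Compressed length: 20

20


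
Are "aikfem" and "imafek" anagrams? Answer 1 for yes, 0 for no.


Strings: "aikfem", "imafek"
Sorted first:  aefikm
Sorted second: aefikm
Sorted forms match => anagrams

1


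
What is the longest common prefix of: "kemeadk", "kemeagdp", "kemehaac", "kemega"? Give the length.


Words: kemeadk, kemeagdp, kemehaac, kemega
  Position 0: all 'k' => match
  Position 1: all 'e' => match
  Position 2: all 'm' => match
  Position 3: all 'e' => match
  Position 4: ('a', 'a', 'h', 'g') => mismatch, stop
LCP = "keme" (length 4)

4


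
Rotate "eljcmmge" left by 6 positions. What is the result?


Input: "eljcmmge", rotate left by 6
First 6 characters: "eljcmm"
Remaining characters: "ge"
Concatenate remaining + first: "ge" + "eljcmm" = "geeljcmm"

geeljcmm


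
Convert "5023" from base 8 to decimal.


Input: "5023" in base 8
Positional expansion:
  Digit '5' (value 5) x 8^3 = 2560
  Digit '0' (value 0) x 8^2 = 0
  Digit '2' (value 2) x 8^1 = 16
  Digit '3' (value 3) x 8^0 = 3
Sum = 2579

2579


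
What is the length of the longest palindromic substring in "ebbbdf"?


Input: "ebbbdf"
Checking substrings for palindromes:
  [1:4] "bbb" (len 3) => palindrome
  [1:3] "bb" (len 2) => palindrome
  [2:4] "bb" (len 2) => palindrome
Longest palindromic substring: "bbb" with length 3

3


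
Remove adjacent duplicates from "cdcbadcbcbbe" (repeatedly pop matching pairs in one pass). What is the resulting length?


Input: cdcbadcbcbbe
Stack-based adjacent duplicate removal:
  Read 'c': push. Stack: c
  Read 'd': push. Stack: cd
  Read 'c': push. Stack: cdc
  Read 'b': push. Stack: cdcb
  Read 'a': push. Stack: cdcba
  Read 'd': push. Stack: cdcbad
  Read 'c': push. Stack: cdcbadc
  Read 'b': push. Stack: cdcbadcb
  Read 'c': push. Stack: cdcbadcbc
  Read 'b': push. Stack: cdcbadcbcb
  Read 'b': matches stack top 'b' => pop. Stack: cdcbadcbc
  Read 'e': push. Stack: cdcbadcbce
Final stack: "cdcbadcbce" (length 10)

10


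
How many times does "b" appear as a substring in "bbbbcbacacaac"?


Searching for "b" in "bbbbcbacacaac"
Scanning each position:
  Position 0: "b" => MATCH
  Position 1: "b" => MATCH
  Position 2: "b" => MATCH
  Position 3: "b" => MATCH
  Position 4: "c" => no
  Position 5: "b" => MATCH
  Position 6: "a" => no
  Position 7: "c" => no
  Position 8: "a" => no
  Position 9: "c" => no
  Position 10: "a" => no
  Position 11: "a" => no
  Position 12: "c" => no
Total occurrences: 5

5


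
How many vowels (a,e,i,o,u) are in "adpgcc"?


Input: adpgcc
Checking each character:
  'a' at position 0: vowel (running total: 1)
  'd' at position 1: consonant
  'p' at position 2: consonant
  'g' at position 3: consonant
  'c' at position 4: consonant
  'c' at position 5: consonant
Total vowels: 1

1


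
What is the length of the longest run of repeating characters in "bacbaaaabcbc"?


Input: "bacbaaaabcbc"
Scanning for longest run:
  Position 1 ('a'): new char, reset run to 1
  Position 2 ('c'): new char, reset run to 1
  Position 3 ('b'): new char, reset run to 1
  Position 4 ('a'): new char, reset run to 1
  Position 5 ('a'): continues run of 'a', length=2
  Position 6 ('a'): continues run of 'a', length=3
  Position 7 ('a'): continues run of 'a', length=4
  Position 8 ('b'): new char, reset run to 1
  Position 9 ('c'): new char, reset run to 1
  Position 10 ('b'): new char, reset run to 1
  Position 11 ('c'): new char, reset run to 1
Longest run: 'a' with length 4

4


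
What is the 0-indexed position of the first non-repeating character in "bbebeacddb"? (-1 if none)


Input: bbebeacddb
Character frequencies:
  'a': 1
  'b': 4
  'c': 1
  'd': 2
  'e': 2
Scanning left to right for freq == 1:
  Position 0 ('b'): freq=4, skip
  Position 1 ('b'): freq=4, skip
  Position 2 ('e'): freq=2, skip
  Position 3 ('b'): freq=4, skip
  Position 4 ('e'): freq=2, skip
  Position 5 ('a'): unique! => answer = 5

5


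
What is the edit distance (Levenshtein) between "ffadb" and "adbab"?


Computing edit distance: "ffadb" -> "adbab"
DP table:
           a    d    b    a    b
      0    1    2    3    4    5
  f   1    1    2    3    4    5
  f   2    2    2    3    4    5
  a   3    2    3    3    3    4
  d   4    3    2    3    4    4
  b   5    4    3    2    3    4
Edit distance = dp[5][5] = 4

4


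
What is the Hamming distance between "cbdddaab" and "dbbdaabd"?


Comparing "cbdddaab" and "dbbdaabd" position by position:
  Position 0: 'c' vs 'd' => differ
  Position 1: 'b' vs 'b' => same
  Position 2: 'd' vs 'b' => differ
  Position 3: 'd' vs 'd' => same
  Position 4: 'd' vs 'a' => differ
  Position 5: 'a' vs 'a' => same
  Position 6: 'a' vs 'b' => differ
  Position 7: 'b' vs 'd' => differ
Total differences (Hamming distance): 5

5


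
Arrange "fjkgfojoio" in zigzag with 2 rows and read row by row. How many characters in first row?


Zigzag "fjkgfojoio" into 2 rows:
Placing characters:
  'f' => row 0
  'j' => row 1
  'k' => row 0
  'g' => row 1
  'f' => row 0
  'o' => row 1
  'j' => row 0
  'o' => row 1
  'i' => row 0
  'o' => row 1
Rows:
  Row 0: "fkfji"
  Row 1: "jgooo"
First row length: 5

5


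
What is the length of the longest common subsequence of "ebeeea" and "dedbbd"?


LCS of "ebeeea" and "dedbbd"
DP table:
           d    e    d    b    b    d
      0    0    0    0    0    0    0
  e   0    0    1    1    1    1    1
  b   0    0    1    1    2    2    2
  e   0    0    1    1    2    2    2
  e   0    0    1    1    2    2    2
  e   0    0    1    1    2    2    2
  a   0    0    1    1    2    2    2
LCS length = dp[6][6] = 2

2


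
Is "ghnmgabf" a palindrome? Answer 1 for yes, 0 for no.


Input: ghnmgabf
Reversed: fbagmnhg
  Compare pos 0 ('g') with pos 7 ('f'): MISMATCH
  Compare pos 1 ('h') with pos 6 ('b'): MISMATCH
  Compare pos 2 ('n') with pos 5 ('a'): MISMATCH
  Compare pos 3 ('m') with pos 4 ('g'): MISMATCH
Result: not a palindrome

0


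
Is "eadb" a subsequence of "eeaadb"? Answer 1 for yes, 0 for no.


Check if "eadb" is a subsequence of "eeaadb"
Greedy scan:
  Position 0 ('e'): matches sub[0] = 'e'
  Position 1 ('e'): no match needed
  Position 2 ('a'): matches sub[1] = 'a'
  Position 3 ('a'): no match needed
  Position 4 ('d'): matches sub[2] = 'd'
  Position 5 ('b'): matches sub[3] = 'b'
All 4 characters matched => is a subsequence

1


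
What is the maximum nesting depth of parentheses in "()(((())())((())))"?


Input: "()(((())())((())))"
Tracking depth:
  Position 0 '(': depth becomes 1
  Position 1 ')': depth becomes 0
  Position 2 '(': depth becomes 1
  Position 3 '(': depth becomes 2
  Position 4 '(': depth becomes 3
  Position 5 '(': depth becomes 4
  Position 6 ')': depth becomes 3
  Position 7 ')': depth becomes 2
  Position 8 '(': depth becomes 3
  Position 9 ')': depth becomes 2
  Position 10 ')': depth becomes 1
  Position 11 '(': depth becomes 2
  Position 12 '(': depth becomes 3
  Position 13 '(': depth becomes 4
  Position 14 ')': depth becomes 3
  Position 15 ')': depth becomes 2
  Position 16 ')': depth becomes 1
  Position 17 ')': depth becomes 0
Maximum depth reached: 4

4


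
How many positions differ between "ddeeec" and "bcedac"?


Comparing "ddeeec" and "bcedac" position by position:
  Position 0: 'd' vs 'b' => DIFFER
  Position 1: 'd' vs 'c' => DIFFER
  Position 2: 'e' vs 'e' => same
  Position 3: 'e' vs 'd' => DIFFER
  Position 4: 'e' vs 'a' => DIFFER
  Position 5: 'c' vs 'c' => same
Positions that differ: 4

4


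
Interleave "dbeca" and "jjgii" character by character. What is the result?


Interleaving "dbeca" and "jjgii":
  Position 0: 'd' from first, 'j' from second => "dj"
  Position 1: 'b' from first, 'j' from second => "bj"
  Position 2: 'e' from first, 'g' from second => "eg"
  Position 3: 'c' from first, 'i' from second => "ci"
  Position 4: 'a' from first, 'i' from second => "ai"
Result: djbjegciai

djbjegciai


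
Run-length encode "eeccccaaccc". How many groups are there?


Input: eeccccaaccc
Scanning for consecutive runs:
  Group 1: 'e' x 2 (positions 0-1)
  Group 2: 'c' x 4 (positions 2-5)
  Group 3: 'a' x 2 (positions 6-7)
  Group 4: 'c' x 3 (positions 8-10)
Total groups: 4

4


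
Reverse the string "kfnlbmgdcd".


Input: kfnlbmgdcd
Reading characters right to left:
  Position 9: 'd'
  Position 8: 'c'
  Position 7: 'd'
  Position 6: 'g'
  Position 5: 'm'
  Position 4: 'b'
  Position 3: 'l'
  Position 2: 'n'
  Position 1: 'f'
  Position 0: 'k'
Reversed: dcdgmblnfk

dcdgmblnfk


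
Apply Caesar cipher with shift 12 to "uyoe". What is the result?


Caesar cipher: shift "uyoe" by 12
  'u' (pos 20) + 12 = pos 6 = 'g'
  'y' (pos 24) + 12 = pos 10 = 'k'
  'o' (pos 14) + 12 = pos 0 = 'a'
  'e' (pos 4) + 12 = pos 16 = 'q'
Result: gkaq

gkaq


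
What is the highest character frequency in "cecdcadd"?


Input: cecdcadd
Character counts:
  'a': 1
  'c': 3
  'd': 3
  'e': 1
Maximum frequency: 3

3


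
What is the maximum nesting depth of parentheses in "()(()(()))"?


Input: "()(()(()))"
Tracking depth:
  Position 0 '(': depth becomes 1
  Position 1 ')': depth becomes 0
  Position 2 '(': depth becomes 1
  Position 3 '(': depth becomes 2
  Position 4 ')': depth becomes 1
  Position 5 '(': depth becomes 2
  Position 6 '(': depth becomes 3
  Position 7 ')': depth becomes 2
  Position 8 ')': depth becomes 1
  Position 9 ')': depth becomes 0
Maximum depth reached: 3

3


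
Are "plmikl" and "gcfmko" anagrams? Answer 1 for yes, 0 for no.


Strings: "plmikl", "gcfmko"
Sorted first:  ikllmp
Sorted second: cfgkmo
Differ at position 0: 'i' vs 'c' => not anagrams

0


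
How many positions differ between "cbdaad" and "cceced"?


Comparing "cbdaad" and "cceced" position by position:
  Position 0: 'c' vs 'c' => same
  Position 1: 'b' vs 'c' => DIFFER
  Position 2: 'd' vs 'e' => DIFFER
  Position 3: 'a' vs 'c' => DIFFER
  Position 4: 'a' vs 'e' => DIFFER
  Position 5: 'd' vs 'd' => same
Positions that differ: 4

4


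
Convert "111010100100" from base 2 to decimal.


Input: "111010100100" in base 2
Positional expansion:
  Digit '1' (value 1) x 2^11 = 2048
  Digit '1' (value 1) x 2^10 = 1024
  Digit '1' (value 1) x 2^9 = 512
  Digit '0' (value 0) x 2^8 = 0
  Digit '1' (value 1) x 2^7 = 128
  Digit '0' (value 0) x 2^6 = 0
  Digit '1' (value 1) x 2^5 = 32
  Digit '0' (value 0) x 2^4 = 0
  Digit '0' (value 0) x 2^3 = 0
  Digit '1' (value 1) x 2^2 = 4
  Digit '0' (value 0) x 2^1 = 0
  Digit '0' (value 0) x 2^0 = 0
Sum = 3748

3748


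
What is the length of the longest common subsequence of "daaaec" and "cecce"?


LCS of "daaaec" and "cecce"
DP table:
           c    e    c    c    e
      0    0    0    0    0    0
  d   0    0    0    0    0    0
  a   0    0    0    0    0    0
  a   0    0    0    0    0    0
  a   0    0    0    0    0    0
  e   0    0    1    1    1    1
  c   0    1    1    2    2    2
LCS length = dp[6][5] = 2

2


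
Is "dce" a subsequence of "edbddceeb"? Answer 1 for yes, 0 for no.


Check if "dce" is a subsequence of "edbddceeb"
Greedy scan:
  Position 0 ('e'): no match needed
  Position 1 ('d'): matches sub[0] = 'd'
  Position 2 ('b'): no match needed
  Position 3 ('d'): no match needed
  Position 4 ('d'): no match needed
  Position 5 ('c'): matches sub[1] = 'c'
  Position 6 ('e'): matches sub[2] = 'e'
  Position 7 ('e'): no match needed
  Position 8 ('b'): no match needed
All 3 characters matched => is a subsequence

1


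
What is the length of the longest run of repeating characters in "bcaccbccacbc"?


Input: "bcaccbccacbc"
Scanning for longest run:
  Position 1 ('c'): new char, reset run to 1
  Position 2 ('a'): new char, reset run to 1
  Position 3 ('c'): new char, reset run to 1
  Position 4 ('c'): continues run of 'c', length=2
  Position 5 ('b'): new char, reset run to 1
  Position 6 ('c'): new char, reset run to 1
  Position 7 ('c'): continues run of 'c', length=2
  Position 8 ('a'): new char, reset run to 1
  Position 9 ('c'): new char, reset run to 1
  Position 10 ('b'): new char, reset run to 1
  Position 11 ('c'): new char, reset run to 1
Longest run: 'c' with length 2

2


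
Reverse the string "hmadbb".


Input: hmadbb
Reading characters right to left:
  Position 5: 'b'
  Position 4: 'b'
  Position 3: 'd'
  Position 2: 'a'
  Position 1: 'm'
  Position 0: 'h'
Reversed: bbdamh

bbdamh


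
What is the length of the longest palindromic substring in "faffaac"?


Input: "faffaac"
Checking substrings for palindromes:
  [1:5] "affa" (len 4) => palindrome
  [0:3] "faf" (len 3) => palindrome
  [2:4] "ff" (len 2) => palindrome
  [4:6] "aa" (len 2) => palindrome
Longest palindromic substring: "affa" with length 4

4


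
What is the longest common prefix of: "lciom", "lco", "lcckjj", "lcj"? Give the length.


Words: lciom, lco, lcckjj, lcj
  Position 0: all 'l' => match
  Position 1: all 'c' => match
  Position 2: ('i', 'o', 'c', 'j') => mismatch, stop
LCP = "lc" (length 2)

2


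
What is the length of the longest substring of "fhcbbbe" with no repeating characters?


Input: "fhcbbbe"
Sliding window (track last position of each char):
  Position 0 ('f'): window [0,0] length 1 -- new best
  Position 1 ('h'): window [0,1] length 2 -- new best
  Position 2 ('c'): window [0,2] length 3 -- new best
  Position 3 ('b'): window [0,3] length 4 -- new best
  Position 4 ('b'): repeat (last at 3), move window start to 4
  Position 4 ('b'): window [4,4] length 1
  Position 5 ('b'): repeat (last at 4), move window start to 5
  Position 5 ('b'): window [5,5] length 1
  Position 6 ('e'): window [5,6] length 2
Longest substring with no repeats: "fhcb" with length 4

4


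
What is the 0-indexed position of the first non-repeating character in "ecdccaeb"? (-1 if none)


Input: ecdccaeb
Character frequencies:
  'a': 1
  'b': 1
  'c': 3
  'd': 1
  'e': 2
Scanning left to right for freq == 1:
  Position 0 ('e'): freq=2, skip
  Position 1 ('c'): freq=3, skip
  Position 2 ('d'): unique! => answer = 2

2


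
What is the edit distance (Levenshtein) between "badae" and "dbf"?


Computing edit distance: "badae" -> "dbf"
DP table:
           d    b    f
      0    1    2    3
  b   1    1    1    2
  a   2    2    2    2
  d   3    2    3    3
  a   4    3    3    4
  e   5    4    4    4
Edit distance = dp[5][3] = 4

4


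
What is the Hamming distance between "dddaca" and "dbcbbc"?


Comparing "dddaca" and "dbcbbc" position by position:
  Position 0: 'd' vs 'd' => same
  Position 1: 'd' vs 'b' => differ
  Position 2: 'd' vs 'c' => differ
  Position 3: 'a' vs 'b' => differ
  Position 4: 'c' vs 'b' => differ
  Position 5: 'a' vs 'c' => differ
Total differences (Hamming distance): 5

5


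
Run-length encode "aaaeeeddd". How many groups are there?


Input: aaaeeeddd
Scanning for consecutive runs:
  Group 1: 'a' x 3 (positions 0-2)
  Group 2: 'e' x 3 (positions 3-5)
  Group 3: 'd' x 3 (positions 6-8)
Total groups: 3

3


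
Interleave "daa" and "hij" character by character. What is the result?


Interleaving "daa" and "hij":
  Position 0: 'd' from first, 'h' from second => "dh"
  Position 1: 'a' from first, 'i' from second => "ai"
  Position 2: 'a' from first, 'j' from second => "aj"
Result: dhaiaj

dhaiaj


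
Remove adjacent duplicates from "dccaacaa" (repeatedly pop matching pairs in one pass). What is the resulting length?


Input: dccaacaa
Stack-based adjacent duplicate removal:
  Read 'd': push. Stack: d
  Read 'c': push. Stack: dc
  Read 'c': matches stack top 'c' => pop. Stack: d
  Read 'a': push. Stack: da
  Read 'a': matches stack top 'a' => pop. Stack: d
  Read 'c': push. Stack: dc
  Read 'a': push. Stack: dca
  Read 'a': matches stack top 'a' => pop. Stack: dc
Final stack: "dc" (length 2)

2


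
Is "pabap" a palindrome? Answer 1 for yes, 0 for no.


Input: pabap
Reversed: pabap
  Compare pos 0 ('p') with pos 4 ('p'): match
  Compare pos 1 ('a') with pos 3 ('a'): match
Result: palindrome

1


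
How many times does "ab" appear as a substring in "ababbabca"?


Searching for "ab" in "ababbabca"
Scanning each position:
  Position 0: "ab" => MATCH
  Position 1: "ba" => no
  Position 2: "ab" => MATCH
  Position 3: "bb" => no
  Position 4: "ba" => no
  Position 5: "ab" => MATCH
  Position 6: "bc" => no
  Position 7: "ca" => no
Total occurrences: 3

3


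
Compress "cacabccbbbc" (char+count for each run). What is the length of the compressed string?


Input: cacabccbbbc
Runs:
  'c' x 1 => "c1"
  'a' x 1 => "a1"
  'c' x 1 => "c1"
  'a' x 1 => "a1"
  'b' x 1 => "b1"
  'c' x 2 => "c2"
  'b' x 3 => "b3"
  'c' x 1 => "c1"
Compressed: "c1a1c1a1b1c2b3c1"
Compressed length: 16

16


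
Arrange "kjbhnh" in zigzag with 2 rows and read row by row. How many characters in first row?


Zigzag "kjbhnh" into 2 rows:
Placing characters:
  'k' => row 0
  'j' => row 1
  'b' => row 0
  'h' => row 1
  'n' => row 0
  'h' => row 1
Rows:
  Row 0: "kbn"
  Row 1: "jhh"
First row length: 3

3


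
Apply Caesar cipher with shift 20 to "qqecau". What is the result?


Caesar cipher: shift "qqecau" by 20
  'q' (pos 16) + 20 = pos 10 = 'k'
  'q' (pos 16) + 20 = pos 10 = 'k'
  'e' (pos 4) + 20 = pos 24 = 'y'
  'c' (pos 2) + 20 = pos 22 = 'w'
  'a' (pos 0) + 20 = pos 20 = 'u'
  'u' (pos 20) + 20 = pos 14 = 'o'
Result: kkywuo

kkywuo


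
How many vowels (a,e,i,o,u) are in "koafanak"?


Input: koafanak
Checking each character:
  'k' at position 0: consonant
  'o' at position 1: vowel (running total: 1)
  'a' at position 2: vowel (running total: 2)
  'f' at position 3: consonant
  'a' at position 4: vowel (running total: 3)
  'n' at position 5: consonant
  'a' at position 6: vowel (running total: 4)
  'k' at position 7: consonant
Total vowels: 4

4


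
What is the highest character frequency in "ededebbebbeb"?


Input: ededebbebbeb
Character counts:
  'b': 5
  'd': 2
  'e': 5
Maximum frequency: 5

5


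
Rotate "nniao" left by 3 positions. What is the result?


Input: "nniao", rotate left by 3
First 3 characters: "nni"
Remaining characters: "ao"
Concatenate remaining + first: "ao" + "nni" = "aonni"

aonni


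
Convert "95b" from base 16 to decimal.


Input: "95b" in base 16
Positional expansion:
  Digit '9' (value 9) x 16^2 = 2304
  Digit '5' (value 5) x 16^1 = 80
  Digit 'b' (value 11) x 16^0 = 11
Sum = 2395

2395


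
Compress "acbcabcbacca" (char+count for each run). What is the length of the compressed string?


Input: acbcabcbacca
Runs:
  'a' x 1 => "a1"
  'c' x 1 => "c1"
  'b' x 1 => "b1"
  'c' x 1 => "c1"
  'a' x 1 => "a1"
  'b' x 1 => "b1"
  'c' x 1 => "c1"
  'b' x 1 => "b1"
  'a' x 1 => "a1"
  'c' x 2 => "c2"
  'a' x 1 => "a1"
Compressed: "a1c1b1c1a1b1c1b1a1c2a1"
Compressed length: 22

22
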